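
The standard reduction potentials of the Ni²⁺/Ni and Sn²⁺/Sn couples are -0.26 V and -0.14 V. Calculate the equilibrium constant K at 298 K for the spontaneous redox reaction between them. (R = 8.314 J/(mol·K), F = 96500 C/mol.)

E°_cell = -0.14 − (-0.26) = 0.12 V, with n = 2 electrons transferred.
At equilibrium E = 0, so the Nernst equation gives ln K = nFE°/RT = (2)(96500)(0.12)/((8.314)(298)) = 9.35.
K = e^9.35 = 1.1 × 10^4.

1.1 × 10^4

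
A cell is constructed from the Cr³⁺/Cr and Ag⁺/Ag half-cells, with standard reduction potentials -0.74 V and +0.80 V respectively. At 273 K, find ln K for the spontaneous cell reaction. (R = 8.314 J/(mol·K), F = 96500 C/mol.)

E°_cell = +0.80 − (-0.74) = 1.54 V, with n = 3 electrons transferred.
At equilibrium E = 0, so the Nernst equation gives ln K = nFE°/RT = (3)(96500)(1.54)/((8.314)(273)) = 196.42.

ln K = 196.4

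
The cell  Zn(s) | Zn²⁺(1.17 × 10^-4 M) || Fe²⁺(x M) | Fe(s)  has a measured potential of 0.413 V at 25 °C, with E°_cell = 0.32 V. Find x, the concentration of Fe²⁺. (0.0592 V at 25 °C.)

From the Nernst equation, log Q = n(E° − E)/0.0592 = 2(0.32 − 0.413)/0.0592 = -3.142, so Q = 7.21 × 10^-4.
With Q = [Zn²⁺]/[Fe²⁺] and the known concentrations, [Fe²⁺] in the denominator gives [Fe²⁺] = 0.16 M.

0.16 M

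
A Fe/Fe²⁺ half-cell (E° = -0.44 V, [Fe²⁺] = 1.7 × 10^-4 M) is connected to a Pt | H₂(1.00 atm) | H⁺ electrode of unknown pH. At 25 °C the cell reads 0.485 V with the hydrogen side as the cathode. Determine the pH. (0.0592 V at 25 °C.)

E°_cell = 0.44 V and n = 2.
log Q = n(E° − E)/0.0592 = 2×(0.44 − 0.485)/0.0592 = -1.520.
With Q = [Fe²⁺]·P(H₂) / [H⁺]^2, solving for [H⁺] gives log[H⁺] = -1.125, so pH = 1.12.

pH = 1.12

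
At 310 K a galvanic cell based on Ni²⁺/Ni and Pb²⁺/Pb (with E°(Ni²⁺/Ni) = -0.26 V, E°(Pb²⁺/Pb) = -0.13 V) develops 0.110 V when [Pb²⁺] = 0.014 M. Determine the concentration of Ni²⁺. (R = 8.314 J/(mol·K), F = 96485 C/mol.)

From the Nernst equation, ln Q = nF(E° − E)/RT = 2×96485×(0.13 − 0.110)/(8.314×310) = 1.497, so Q = 4.47.
With Q = [Ni²⁺]/[Pb²⁺] and the known concentrations, [Ni²⁺] in the numerator gives [Ni²⁺] = 0.063 M.

0.063 M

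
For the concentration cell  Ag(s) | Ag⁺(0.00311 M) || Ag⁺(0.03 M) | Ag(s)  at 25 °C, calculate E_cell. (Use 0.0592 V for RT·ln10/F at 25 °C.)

0.058 V

Both half-cells are Ag⁺/Ag, so E°_cell = 0. The concentrated side is the cathode; the cell reaction moves Ag⁺ from high to low concentration with n = 1.
Q = [Ag⁺]_dilute/[Ag⁺]_conc = 0.00311/0.03 = 0.104.
E = 0 − (0.0592/1) log Q = −(0.0592/1)(-0.984) = 0.0583 V.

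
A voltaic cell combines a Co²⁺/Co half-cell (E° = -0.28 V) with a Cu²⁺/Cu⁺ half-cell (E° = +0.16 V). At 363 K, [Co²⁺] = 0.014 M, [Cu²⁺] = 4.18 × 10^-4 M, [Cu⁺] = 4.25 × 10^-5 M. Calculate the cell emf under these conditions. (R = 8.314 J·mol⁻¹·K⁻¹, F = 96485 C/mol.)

The Cu²⁺/Cu⁺ couple has the higher reduction potential and acts as the cathode, so E°_cell = +0.16 − (-0.28) = 0.44 V.
Balancing electrons gives n = 2; the reaction quotient is Q = [Co²⁺]·[Cu⁺]^2/[Cu²⁺]^2 = 1.45 × 10^-4.
E = E° − (RT/nF) ln Q = 0.44 − (8.314×363)/(2×96485) × (-8.841) = 0.440 + 0.138 = 0.578 V.

0.578 V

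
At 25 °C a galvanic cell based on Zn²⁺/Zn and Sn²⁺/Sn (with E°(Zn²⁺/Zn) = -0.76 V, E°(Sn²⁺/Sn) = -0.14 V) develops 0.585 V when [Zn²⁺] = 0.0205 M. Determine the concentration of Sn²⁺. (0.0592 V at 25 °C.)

From the Nernst equation, log Q = n(E° − E)/0.0592 = 2(0.62 − 0.585)/0.0592 = 1.182, so Q = 15.2.
With Q = [Zn²⁺]/[Sn²⁺] and the known concentrations, [Sn²⁺] in the denominator gives [Sn²⁺] = 0.0013 M.

0.0013 M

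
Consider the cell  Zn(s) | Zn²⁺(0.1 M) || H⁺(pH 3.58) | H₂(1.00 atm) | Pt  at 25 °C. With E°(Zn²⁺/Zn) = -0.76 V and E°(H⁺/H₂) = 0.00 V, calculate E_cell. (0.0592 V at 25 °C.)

0.58 V

The hydrogen couple is the cathode, so E°_cell = 0.76 V; n = 2.
[H⁺] = 10^(−3.58) = 2.6 × 10^-4 M, and Q = [Zn²⁺]·P(H₂) / [H⁺]^2 = 1.45 × 10^6.
E = E° − (0.0592/2) log Q = 0.76 − (0.0592/2)(6.160) = 0.578 V.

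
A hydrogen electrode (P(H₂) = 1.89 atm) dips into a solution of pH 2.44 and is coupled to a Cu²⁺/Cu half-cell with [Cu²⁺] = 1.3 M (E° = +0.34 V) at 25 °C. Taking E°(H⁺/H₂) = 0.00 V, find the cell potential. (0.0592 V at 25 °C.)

0.50 V

The Cu²⁺/Cu couple is the cathode, so E°_cell = 0.34 V; n = 2.
[H⁺] = 10^(−2.44) = 0.0036 M, and Q = [H⁺]^2 / ([Cu²⁺]·P(H₂)) = 5.37 × 10^-6.
E = E° − (0.0592/2) log Q = 0.34 − (0.0592/2)(-5.270) = 0.496 V.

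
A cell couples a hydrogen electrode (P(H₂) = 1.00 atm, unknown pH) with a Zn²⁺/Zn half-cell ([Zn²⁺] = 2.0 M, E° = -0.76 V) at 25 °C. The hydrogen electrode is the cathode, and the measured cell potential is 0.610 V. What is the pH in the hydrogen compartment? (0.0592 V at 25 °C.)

E°_cell = 0.76 V and n = 2.
log Q = n(E° − E)/0.0592 = 2×(0.76 − 0.610)/0.0592 = 5.068.
With Q = [Zn²⁺]·P(H₂) / [H⁺]^2, solving for [H⁺] gives log[H⁺] = -2.383, so pH = 2.38.

pH = 2.38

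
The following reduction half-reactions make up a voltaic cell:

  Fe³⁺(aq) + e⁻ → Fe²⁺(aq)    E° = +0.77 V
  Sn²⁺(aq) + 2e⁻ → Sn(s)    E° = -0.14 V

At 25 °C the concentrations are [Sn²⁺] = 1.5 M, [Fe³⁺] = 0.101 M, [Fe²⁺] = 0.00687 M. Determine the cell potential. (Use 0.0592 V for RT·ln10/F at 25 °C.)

0.974 V

The Fe³⁺/Fe²⁺ couple has the higher reduction potential and acts as the cathode, so E°_cell = +0.77 − (-0.14) = 0.91 V.
Balancing electrons gives n = 2; the reaction quotient is Q = [Sn²⁺]·[Fe²⁺]^2/[Fe³⁺]^2 = 0.00694.
At 25 °C, E = E° − (0.0592/n) log Q = 0.91 − (0.0592/2)(-2.159) = 0.910 + 0.064 = 0.974 V.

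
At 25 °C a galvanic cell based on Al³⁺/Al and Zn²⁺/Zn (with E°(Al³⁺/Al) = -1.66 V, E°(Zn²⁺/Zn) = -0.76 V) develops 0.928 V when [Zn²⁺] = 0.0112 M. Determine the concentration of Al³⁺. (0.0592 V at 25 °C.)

From the Nernst equation, log Q = n(E° − E)/0.0592 = 6(0.90 − 0.928)/0.0592 = -2.838, so Q = 0.00145.
With Q = [Al³⁺]^2/[Zn²⁺]^3 and the known concentrations, [Al³⁺]^2 in the numerator gives [Al³⁺] = 4.5 × 10^-5 M.

4.5 × 10^-5 M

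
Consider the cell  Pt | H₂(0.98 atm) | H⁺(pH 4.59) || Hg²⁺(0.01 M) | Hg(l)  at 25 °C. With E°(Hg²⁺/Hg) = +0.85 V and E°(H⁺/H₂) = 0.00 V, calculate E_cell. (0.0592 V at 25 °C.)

1.06 V

The Hg²⁺/Hg couple is the cathode, so E°_cell = 0.85 V; n = 2.
[H⁺] = 10^(−4.59) = 2.6 × 10^-5 M, and Q = [H⁺]^2 / ([Hg²⁺]·P(H₂)) = 6.74 × 10^-8.
E = E° − (0.0592/2) log Q = 0.85 − (0.0592/2)(-7.171) = 1.062 V.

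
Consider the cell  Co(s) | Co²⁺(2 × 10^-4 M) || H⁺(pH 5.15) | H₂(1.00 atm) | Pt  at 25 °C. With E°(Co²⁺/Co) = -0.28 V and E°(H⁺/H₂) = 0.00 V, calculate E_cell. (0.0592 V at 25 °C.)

The hydrogen couple is the cathode, so E°_cell = 0.28 V; n = 2.
[H⁺] = 10^(−5.15) = 7.1 × 10^-6 M, and Q = [Co²⁺]·P(H₂) / [H⁺]^2 = 3.99 × 10^6.
E = E° − (0.0592/2) log Q = 0.28 − (0.0592/2)(6.601) = 0.085 V.

0.085 V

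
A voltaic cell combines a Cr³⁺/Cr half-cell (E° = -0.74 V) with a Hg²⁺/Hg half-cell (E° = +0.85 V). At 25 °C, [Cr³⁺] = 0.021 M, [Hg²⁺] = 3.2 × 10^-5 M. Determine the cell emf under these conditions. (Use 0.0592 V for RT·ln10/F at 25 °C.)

1.49 V

The Hg²⁺/Hg couple has the higher reduction potential and acts as the cathode, so E°_cell = +0.85 − (-0.74) = 1.59 V.
Balancing electrons gives n = 6; the reaction quotient is Q = [Cr³⁺]^2/[Hg²⁺]^3 = 1.35 × 10^10.
At 25 °C, E = E° − (0.0592/n) log Q = 1.59 − (0.0592/6)(10.129) = 1.590 − 0.100 = 1.490 V.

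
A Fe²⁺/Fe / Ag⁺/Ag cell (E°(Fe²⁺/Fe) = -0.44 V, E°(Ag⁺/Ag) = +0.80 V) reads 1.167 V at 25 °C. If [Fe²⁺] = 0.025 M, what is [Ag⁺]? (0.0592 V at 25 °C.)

From the Nernst equation, log Q = n(E° − E)/0.0592 = 2(1.24 − 1.167)/0.0592 = 2.466, so Q = 293.
With Q = [Fe²⁺]/[Ag⁺]^2 and the known concentrations, [Ag⁺]^2 in the denominator gives [Ag⁺] = 0.0092 M.

0.0092 M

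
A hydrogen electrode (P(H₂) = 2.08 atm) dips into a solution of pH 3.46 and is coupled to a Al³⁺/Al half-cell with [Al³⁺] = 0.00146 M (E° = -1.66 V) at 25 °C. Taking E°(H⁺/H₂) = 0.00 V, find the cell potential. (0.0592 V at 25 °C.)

1.50 V

The hydrogen couple is the cathode, so E°_cell = 1.66 V; n = 6.
[H⁺] = 10^(−3.46) = 3.5 × 10^-4 M, and Q = [Al³⁺]^2·P(H₂)^3 / [H⁺]^6 = 1.1 × 10^16.
E = E° − (0.0592/6) log Q = 1.66 − (0.0592/6)(16.043) = 1.502 V.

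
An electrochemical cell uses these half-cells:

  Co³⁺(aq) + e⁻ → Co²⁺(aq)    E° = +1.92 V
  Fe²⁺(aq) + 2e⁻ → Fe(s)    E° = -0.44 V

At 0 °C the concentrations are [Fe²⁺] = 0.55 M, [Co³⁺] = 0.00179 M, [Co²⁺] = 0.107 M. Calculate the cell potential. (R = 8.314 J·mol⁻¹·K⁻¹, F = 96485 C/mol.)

The Co³⁺/Co²⁺ couple has the higher reduction potential and acts as the cathode, so E°_cell = +1.92 − (-0.44) = 2.36 V.
Balancing electrons gives n = 2; the reaction quotient is Q = [Fe²⁺]·[Co²⁺]^2/[Co³⁺]^2 = 1970.
E = E° − (RT/nF) ln Q = 2.36 − (8.314×273)/(2×96485) × (7.583) = 2.360 − 0.089 = 2.271 V.

2.27 V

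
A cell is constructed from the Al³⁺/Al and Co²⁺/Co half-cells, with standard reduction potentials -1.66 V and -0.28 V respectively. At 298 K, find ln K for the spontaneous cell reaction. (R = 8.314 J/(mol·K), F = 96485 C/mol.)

E°_cell = -0.28 − (-1.66) = 1.38 V, with n = 6 electrons transferred.
At equilibrium E = 0, so the Nernst equation gives ln K = nFE°/RT = (6)(96485)(1.38)/((8.314)(298)) = 322.45.

ln K = 322.5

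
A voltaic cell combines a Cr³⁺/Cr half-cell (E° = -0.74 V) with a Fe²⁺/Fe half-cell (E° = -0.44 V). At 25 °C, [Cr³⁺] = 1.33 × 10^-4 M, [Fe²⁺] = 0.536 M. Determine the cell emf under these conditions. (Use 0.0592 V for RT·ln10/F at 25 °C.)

0.368 V

The Fe²⁺/Fe couple has the higher reduction potential and acts as the cathode, so E°_cell = -0.44 − (-0.74) = 0.30 V.
Balancing electrons gives n = 6; the reaction quotient is Q = [Cr³⁺]^2/[Fe²⁺]^3 = 1.15 × 10^-7.
At 25 °C, E = E° − (0.0592/n) log Q = 0.30 − (0.0592/6)(-6.940) = 0.300 + 0.068 = 0.368 V.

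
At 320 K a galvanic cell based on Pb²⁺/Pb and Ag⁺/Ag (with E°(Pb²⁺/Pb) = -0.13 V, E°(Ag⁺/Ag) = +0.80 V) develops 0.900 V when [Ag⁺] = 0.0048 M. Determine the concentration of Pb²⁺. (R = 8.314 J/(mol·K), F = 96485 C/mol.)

From the Nernst equation, ln Q = nF(E° − E)/RT = 2×96485×(0.93 − 0.900)/(8.314×320) = 2.176, so Q = 8.81.
With Q = [Pb²⁺]/[Ag⁺]^2 and the known concentrations, [Pb²⁺] in the numerator gives [Pb²⁺] = 2 × 10^-4 M.

2 × 10^-4 M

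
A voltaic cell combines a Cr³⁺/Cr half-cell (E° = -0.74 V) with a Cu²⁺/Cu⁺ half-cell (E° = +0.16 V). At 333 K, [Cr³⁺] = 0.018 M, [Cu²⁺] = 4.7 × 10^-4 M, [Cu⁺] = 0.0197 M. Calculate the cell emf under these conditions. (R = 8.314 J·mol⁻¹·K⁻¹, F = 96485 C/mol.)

The Cu²⁺/Cu⁺ couple has the higher reduction potential and acts as the cathode, so E°_cell = +0.16 − (-0.74) = 0.90 V.
Balancing electrons gives n = 3; the reaction quotient is Q = [Cr³⁺]·[Cu⁺]^3/[Cu²⁺]^3 = 1330.
E = E° − (RT/nF) ln Q = 0.90 − (8.314×333)/(3×96485) × (7.190) = 0.900 − 0.069 = 0.831 V.

0.831 V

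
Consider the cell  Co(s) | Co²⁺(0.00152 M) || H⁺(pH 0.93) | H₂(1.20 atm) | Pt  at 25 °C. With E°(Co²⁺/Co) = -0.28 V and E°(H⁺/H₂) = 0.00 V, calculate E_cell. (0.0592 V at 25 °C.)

0.31 V

The hydrogen couple is the cathode, so E°_cell = 0.28 V; n = 2.
[H⁺] = 10^(−0.93) = 0.12 M, and Q = [Co²⁺]·P(H₂) / [H⁺]^2 = 0.132.
E = E° − (0.0592/2) log Q = 0.28 − (0.0592/2)(-0.879) = 0.306 V.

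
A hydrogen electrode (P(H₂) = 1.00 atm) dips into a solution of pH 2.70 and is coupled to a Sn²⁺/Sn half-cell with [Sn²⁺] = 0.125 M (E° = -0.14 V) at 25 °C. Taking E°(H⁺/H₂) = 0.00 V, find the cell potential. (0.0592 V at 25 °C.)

The hydrogen couple is the cathode, so E°_cell = 0.14 V; n = 2.
[H⁺] = 10^(−2.70) = 0.0020 M, and Q = [Sn²⁺]·P(H₂) / [H⁺]^2 = 3.14 × 10^4.
E = E° − (0.0592/2) log Q = 0.14 − (0.0592/2)(4.497) = 0.007 V.

0.007 V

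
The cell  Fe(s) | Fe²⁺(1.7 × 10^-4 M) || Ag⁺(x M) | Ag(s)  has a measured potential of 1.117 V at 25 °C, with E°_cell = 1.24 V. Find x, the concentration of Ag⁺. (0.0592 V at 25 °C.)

1.1 × 10^-4 M

From the Nernst equation, log Q = n(E° − E)/0.0592 = 2(1.24 − 1.117)/0.0592 = 4.155, so Q = 1.43 × 10^4.
With Q = [Fe²⁺]/[Ag⁺]^2 and the known concentrations, [Ag⁺]^2 in the denominator gives [Ag⁺] = 1.1 × 10^-4 M.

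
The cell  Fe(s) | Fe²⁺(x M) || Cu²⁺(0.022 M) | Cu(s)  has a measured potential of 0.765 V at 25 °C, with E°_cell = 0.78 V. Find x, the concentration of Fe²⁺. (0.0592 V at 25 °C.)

0.071 M

From the Nernst equation, log Q = n(E° − E)/0.0592 = 2(0.78 − 0.765)/0.0592 = 0.507, so Q = 3.21.
With Q = [Fe²⁺]/[Cu²⁺] and the known concentrations, [Fe²⁺] in the numerator gives [Fe²⁺] = 0.071 M.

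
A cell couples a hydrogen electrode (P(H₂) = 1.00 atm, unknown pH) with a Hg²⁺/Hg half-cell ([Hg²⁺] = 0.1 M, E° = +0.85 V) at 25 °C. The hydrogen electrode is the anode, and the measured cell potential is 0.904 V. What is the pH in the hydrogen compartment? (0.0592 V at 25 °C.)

E°_cell = 0.85 V and n = 2.
log Q = n(E° − E)/0.0592 = 2×(0.85 − 0.904)/0.0592 = -1.824.
With Q = [H⁺]^2 / ([Hg²⁺]·P(H₂)), solving for [H⁺] gives log[H⁺] = -1.412, so pH = 1.41.

pH = 1.41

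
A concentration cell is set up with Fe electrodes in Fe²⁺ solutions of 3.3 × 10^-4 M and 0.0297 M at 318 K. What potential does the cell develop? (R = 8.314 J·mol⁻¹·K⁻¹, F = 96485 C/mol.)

0.062 V

Both half-cells are Fe²⁺/Fe, so E°_cell = 0. The concentrated side is the cathode; the cell reaction moves Fe²⁺ from high to low concentration with n = 2.
Q = [Fe²⁺]_dilute/[Fe²⁺]_conc = 3.3 × 10^-4/0.0297 = 0.0111.
E = 0 − (RT/nF) ln Q = −((8.314×318)/(2×96485))(-4.500) = 0.0617 V.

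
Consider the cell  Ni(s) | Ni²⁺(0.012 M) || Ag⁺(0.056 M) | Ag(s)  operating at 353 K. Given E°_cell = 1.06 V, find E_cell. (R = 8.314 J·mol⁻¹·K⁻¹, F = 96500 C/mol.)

1.04 V

Balancing electrons gives n = 2; the reaction quotient is Q = [Ni²⁺]/[Ag⁺]^2 = 3.83.
E = E° − (RT/nF) ln Q = 1.06 − (8.314×353)/(2×96500) × (1.342) = 1.060 − 0.020 = 1.040 V.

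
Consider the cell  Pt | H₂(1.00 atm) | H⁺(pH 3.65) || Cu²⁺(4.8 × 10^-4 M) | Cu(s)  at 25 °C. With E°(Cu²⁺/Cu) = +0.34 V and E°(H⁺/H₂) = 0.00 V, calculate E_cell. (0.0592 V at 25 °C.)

The Cu²⁺/Cu couple is the cathode, so E°_cell = 0.34 V; n = 2.
[H⁺] = 10^(−3.65) = 2.2 × 10^-4 M, and Q = [H⁺]^2 / ([Cu²⁺]·P(H₂)) = 1.04 × 10^-4.
E = E° − (0.0592/2) log Q = 0.34 − (0.0592/2)(-3.981) = 0.458 V.

0.46 V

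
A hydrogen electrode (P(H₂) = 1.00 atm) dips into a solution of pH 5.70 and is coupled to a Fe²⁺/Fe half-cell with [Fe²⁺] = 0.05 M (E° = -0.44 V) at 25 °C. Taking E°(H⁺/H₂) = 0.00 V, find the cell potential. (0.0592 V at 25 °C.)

0.14 V

The hydrogen couple is the cathode, so E°_cell = 0.44 V; n = 2.
[H⁺] = 10^(−5.70) = 2 × 10^-6 M, and Q = [Fe²⁺]·P(H₂) / [H⁺]^2 = 1.26 × 10^10.
E = E° − (0.0592/2) log Q = 0.44 − (0.0592/2)(10.099) = 0.141 V.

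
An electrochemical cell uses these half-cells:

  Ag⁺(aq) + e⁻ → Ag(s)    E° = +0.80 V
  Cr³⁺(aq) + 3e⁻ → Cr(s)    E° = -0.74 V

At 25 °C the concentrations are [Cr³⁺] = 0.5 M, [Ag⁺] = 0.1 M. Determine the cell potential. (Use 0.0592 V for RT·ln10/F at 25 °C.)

1.49 V

The Ag⁺/Ag couple has the higher reduction potential and acts as the cathode, so E°_cell = +0.80 − (-0.74) = 1.54 V.
Balancing electrons gives n = 3; the reaction quotient is Q = [Cr³⁺]/[Ag⁺]^3 = 500.
At 25 °C, E = E° − (0.0592/n) log Q = 1.54 − (0.0592/3)(2.699) = 1.540 − 0.053 = 1.487 V.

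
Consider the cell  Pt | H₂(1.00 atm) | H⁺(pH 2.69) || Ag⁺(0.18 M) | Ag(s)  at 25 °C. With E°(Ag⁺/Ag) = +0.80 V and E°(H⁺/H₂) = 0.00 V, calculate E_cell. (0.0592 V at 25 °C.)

0.92 V

The Ag⁺/Ag couple is the cathode, so E°_cell = 0.80 V; n = 2.
[H⁺] = 10^(−2.69) = 0.0020 M, and Q = [H⁺]^2 / ([Ag⁺]^2·P(H₂)) = 1.29 × 10^-4.
E = E° − (0.0592/2) log Q = 0.80 − (0.0592/2)(-3.891) = 0.915 V.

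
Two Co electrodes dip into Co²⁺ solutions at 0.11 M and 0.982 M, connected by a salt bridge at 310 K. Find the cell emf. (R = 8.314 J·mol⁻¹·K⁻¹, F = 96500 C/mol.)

0.029 V

Both half-cells are Co²⁺/Co, so E°_cell = 0. The concentrated side is the cathode; the cell reaction moves Co²⁺ from high to low concentration with n = 2.
Q = [Co²⁺]_dilute/[Co²⁺]_conc = 0.11/0.982 = 0.112.
E = 0 − (RT/nF) ln Q = −((8.314×310)/(2×96500))(-2.189) = 0.0292 V.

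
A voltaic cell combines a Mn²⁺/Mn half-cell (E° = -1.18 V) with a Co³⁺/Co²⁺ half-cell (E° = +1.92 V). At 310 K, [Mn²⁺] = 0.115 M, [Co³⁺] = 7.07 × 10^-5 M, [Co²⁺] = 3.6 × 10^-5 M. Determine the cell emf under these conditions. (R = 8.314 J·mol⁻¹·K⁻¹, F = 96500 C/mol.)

The Co³⁺/Co²⁺ couple has the higher reduction potential and acts as the cathode, so E°_cell = +1.92 − (-1.18) = 3.10 V.
Balancing electrons gives n = 2; the reaction quotient is Q = [Mn²⁺]·[Co²⁺]^2/[Co³⁺]^2 = 0.0298.
E = E° − (RT/nF) ln Q = 3.10 − (8.314×310)/(2×96500) × (-3.513) = 3.100 + 0.047 = 3.147 V.

3.15 V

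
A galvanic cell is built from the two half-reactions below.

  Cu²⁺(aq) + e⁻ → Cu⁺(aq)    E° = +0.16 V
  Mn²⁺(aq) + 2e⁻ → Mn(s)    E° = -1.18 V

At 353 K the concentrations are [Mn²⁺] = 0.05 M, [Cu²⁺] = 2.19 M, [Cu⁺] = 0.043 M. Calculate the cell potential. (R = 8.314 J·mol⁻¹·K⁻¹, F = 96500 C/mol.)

1.51 V

The Cu²⁺/Cu⁺ couple has the higher reduction potential and acts as the cathode, so E°_cell = +0.16 − (-1.18) = 1.34 V.
Balancing electrons gives n = 2; the reaction quotient is Q = [Mn²⁺]·[Cu⁺]^2/[Cu²⁺]^2 = 1.93 × 10^-5.
E = E° − (RT/nF) ln Q = 1.34 − (8.314×353)/(2×96500) × (-10.857) = 1.340 + 0.165 = 1.505 V.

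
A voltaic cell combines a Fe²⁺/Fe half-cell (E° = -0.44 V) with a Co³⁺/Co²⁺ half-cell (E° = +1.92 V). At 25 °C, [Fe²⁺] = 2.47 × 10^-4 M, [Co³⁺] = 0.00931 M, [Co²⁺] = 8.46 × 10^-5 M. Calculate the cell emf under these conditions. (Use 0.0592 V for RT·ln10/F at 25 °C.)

The Co³⁺/Co²⁺ couple has the higher reduction potential and acts as the cathode, so E°_cell = +1.92 − (-0.44) = 2.36 V.
Balancing electrons gives n = 2; the reaction quotient is Q = [Fe²⁺]·[Co²⁺]^2/[Co³⁺]^2 = 2.04 × 10^-8.
At 25 °C, E = E° − (0.0592/n) log Q = 2.36 − (0.0592/2)(-7.690) = 2.360 + 0.228 = 2.588 V.

2.59 V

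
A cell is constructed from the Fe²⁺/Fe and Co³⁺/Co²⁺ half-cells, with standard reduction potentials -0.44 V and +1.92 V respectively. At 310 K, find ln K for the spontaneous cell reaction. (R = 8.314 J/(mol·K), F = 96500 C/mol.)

ln K = 176.7

E°_cell = +1.92 − (-0.44) = 2.36 V, with n = 2 electrons transferred.
At equilibrium E = 0, so the Nernst equation gives ln K = nFE°/RT = (2)(96500)(2.36)/((8.314)(310)) = 176.72.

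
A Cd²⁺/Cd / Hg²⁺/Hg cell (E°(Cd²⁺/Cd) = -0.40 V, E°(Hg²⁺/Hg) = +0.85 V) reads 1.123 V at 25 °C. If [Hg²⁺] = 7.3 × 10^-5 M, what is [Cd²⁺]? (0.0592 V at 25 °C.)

1.4 M

From the Nernst equation, log Q = n(E° − E)/0.0592 = 2(1.25 − 1.123)/0.0592 = 4.291, so Q = 1.95 × 10^4.
With Q = [Cd²⁺]/[Hg²⁺] and the known concentrations, [Cd²⁺] in the numerator gives [Cd²⁺] = 1.4 M.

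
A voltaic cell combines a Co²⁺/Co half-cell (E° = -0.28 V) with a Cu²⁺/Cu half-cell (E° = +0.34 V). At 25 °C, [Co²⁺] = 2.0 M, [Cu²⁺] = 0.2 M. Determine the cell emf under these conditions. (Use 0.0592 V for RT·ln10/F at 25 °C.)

The Cu²⁺/Cu couple has the higher reduction potential and acts as the cathode, so E°_cell = +0.34 − (-0.28) = 0.62 V.
Balancing electrons gives n = 2; the reaction quotient is Q = [Co²⁺]/[Cu²⁺] = 10.0.
At 25 °C, E = E° − (0.0592/n) log Q = 0.62 − (0.0592/2)(1.000) = 0.620 − 0.030 = 0.590 V.

0.590 V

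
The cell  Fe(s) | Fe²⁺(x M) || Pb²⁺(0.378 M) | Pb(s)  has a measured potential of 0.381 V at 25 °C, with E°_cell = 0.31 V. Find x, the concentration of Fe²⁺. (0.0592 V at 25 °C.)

0.0015 M

From the Nernst equation, log Q = n(E° − E)/0.0592 = 2(0.31 − 0.381)/0.0592 = -2.399, so Q = 0.00399.
With Q = [Fe²⁺]/[Pb²⁺] and the known concentrations, [Fe²⁺] in the numerator gives [Fe²⁺] = 0.0015 M.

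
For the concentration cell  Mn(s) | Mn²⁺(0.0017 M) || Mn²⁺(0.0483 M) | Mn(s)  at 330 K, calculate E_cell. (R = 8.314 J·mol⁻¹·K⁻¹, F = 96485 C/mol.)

0.048 V

Both half-cells are Mn²⁺/Mn, so E°_cell = 0. The concentrated side is the cathode; the cell reaction moves Mn²⁺ from high to low concentration with n = 2.
Q = [Mn²⁺]_dilute/[Mn²⁺]_conc = 0.0017/0.0483 = 0.0352.
E = 0 − (RT/nF) ln Q = −((8.314×330)/(2×96485))(-3.347) = 0.0476 V.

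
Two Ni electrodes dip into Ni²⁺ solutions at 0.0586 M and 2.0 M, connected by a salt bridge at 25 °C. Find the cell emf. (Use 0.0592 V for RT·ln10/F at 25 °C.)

Both half-cells are Ni²⁺/Ni, so E°_cell = 0. The concentrated side is the cathode; the cell reaction moves Ni²⁺ from high to low concentration with n = 2.
Q = [Ni²⁺]_dilute/[Ni²⁺]_conc = 0.0586/2.0 = 0.0293.
E = 0 − (0.0592/2) log Q = −(0.0592/2)(-1.533) = 0.0454 V.

0.045 V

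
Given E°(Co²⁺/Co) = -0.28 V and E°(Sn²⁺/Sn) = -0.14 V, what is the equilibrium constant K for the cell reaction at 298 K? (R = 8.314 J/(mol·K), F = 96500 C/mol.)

5.4 × 10^4

E°_cell = -0.14 − (-0.28) = 0.14 V, with n = 2 electrons transferred.
At equilibrium E = 0, so the Nernst equation gives ln K = nFE°/RT = (2)(96500)(0.14)/((8.314)(298)) = 10.91.
K = e^10.91 = 5.4 × 10^4.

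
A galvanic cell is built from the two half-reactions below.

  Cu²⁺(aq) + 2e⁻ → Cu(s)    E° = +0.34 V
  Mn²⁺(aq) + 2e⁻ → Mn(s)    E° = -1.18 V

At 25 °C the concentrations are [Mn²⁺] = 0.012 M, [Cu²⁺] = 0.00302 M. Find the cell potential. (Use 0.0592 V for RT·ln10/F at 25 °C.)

1.50 V

The Cu²⁺/Cu couple has the higher reduction potential and acts as the cathode, so E°_cell = +0.34 − (-1.18) = 1.52 V.
Balancing electrons gives n = 2; the reaction quotient is Q = [Mn²⁺]/[Cu²⁺] = 3.97.
At 25 °C, E = E° − (0.0592/n) log Q = 1.52 − (0.0592/2)(0.599) = 1.520 − 0.018 = 1.502 V.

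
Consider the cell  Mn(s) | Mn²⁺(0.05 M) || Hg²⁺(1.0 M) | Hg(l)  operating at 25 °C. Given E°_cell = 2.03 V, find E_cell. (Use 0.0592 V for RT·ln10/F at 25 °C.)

Balancing electrons gives n = 2; the reaction quotient is Q = [Mn²⁺]/[Hg²⁺] = 0.0500.
At 25 °C, E = E° − (0.0592/n) log Q = 2.03 − (0.0592/2)(-1.301) = 2.030 + 0.039 = 2.069 V.

2.07 V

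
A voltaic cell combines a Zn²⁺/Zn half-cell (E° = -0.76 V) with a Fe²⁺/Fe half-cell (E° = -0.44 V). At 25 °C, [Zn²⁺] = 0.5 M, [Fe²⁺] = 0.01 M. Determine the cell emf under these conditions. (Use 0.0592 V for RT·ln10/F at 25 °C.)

The Fe²⁺/Fe couple has the higher reduction potential and acts as the cathode, so E°_cell = -0.44 − (-0.76) = 0.32 V.
Balancing electrons gives n = 2; the reaction quotient is Q = [Zn²⁺]/[Fe²⁺] = 50.0.
At 25 °C, E = E° − (0.0592/n) log Q = 0.32 − (0.0592/2)(1.699) = 0.320 − 0.050 = 0.270 V.

0.270 V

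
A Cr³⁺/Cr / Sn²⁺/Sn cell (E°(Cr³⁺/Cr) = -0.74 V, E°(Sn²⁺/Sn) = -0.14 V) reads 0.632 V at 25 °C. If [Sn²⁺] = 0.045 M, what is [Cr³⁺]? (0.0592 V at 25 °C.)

From the Nernst equation, log Q = n(E° − E)/0.0592 = 6(0.60 − 0.632)/0.0592 = -3.243, so Q = 5.71 × 10^-4.
With Q = [Cr³⁺]^2/[Sn²⁺]^3 and the known concentrations, [Cr³⁺]^2 in the numerator gives [Cr³⁺] = 2.3 × 10^-4 M.

2.3 × 10^-4 M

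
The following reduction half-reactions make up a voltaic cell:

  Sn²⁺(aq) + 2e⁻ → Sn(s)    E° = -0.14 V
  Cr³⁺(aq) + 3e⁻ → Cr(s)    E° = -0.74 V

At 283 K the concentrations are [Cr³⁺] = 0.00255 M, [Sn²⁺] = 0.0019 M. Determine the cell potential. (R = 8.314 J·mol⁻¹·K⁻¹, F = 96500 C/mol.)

The Sn²⁺/Sn couple has the higher reduction potential and acts as the cathode, so E°_cell = -0.14 − (-0.74) = 0.60 V.
Balancing electrons gives n = 6; the reaction quotient is Q = [Cr³⁺]^2/[Sn²⁺]^3 = 948.
E = E° − (RT/nF) ln Q = 0.60 − (8.314×283)/(6×96500) × (6.854) = 0.600 − 0.028 = 0.572 V.

0.572 V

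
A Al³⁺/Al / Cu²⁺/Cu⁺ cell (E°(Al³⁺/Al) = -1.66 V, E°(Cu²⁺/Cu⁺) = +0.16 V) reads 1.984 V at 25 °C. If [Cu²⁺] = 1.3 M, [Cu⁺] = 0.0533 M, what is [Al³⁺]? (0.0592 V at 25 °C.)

7.1 × 10^-5 M

From the Nernst equation, log Q = n(E° − E)/0.0592 = 3(1.82 − 1.984)/0.0592 = -8.311, so Q = 4.89 × 10^-9.
With Q = [Al³⁺]·[Cu⁺]^3/[Cu²⁺]^3 and the known concentrations, [Al³⁺] in the numerator gives [Al³⁺] = 7.1 × 10^-5 M.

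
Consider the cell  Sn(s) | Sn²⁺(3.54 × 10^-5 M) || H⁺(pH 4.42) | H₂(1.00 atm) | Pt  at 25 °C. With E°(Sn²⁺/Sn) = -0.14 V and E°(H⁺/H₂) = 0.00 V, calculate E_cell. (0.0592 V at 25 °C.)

The hydrogen couple is the cathode, so E°_cell = 0.14 V; n = 2.
[H⁺] = 10^(−4.42) = 3.8 × 10^-5 M, and Q = [Sn²⁺]·P(H₂) / [H⁺]^2 = 2.45 × 10^4.
E = E° − (0.0592/2) log Q = 0.14 − (0.0592/2)(4.389) = 0.010 V.

0.010 V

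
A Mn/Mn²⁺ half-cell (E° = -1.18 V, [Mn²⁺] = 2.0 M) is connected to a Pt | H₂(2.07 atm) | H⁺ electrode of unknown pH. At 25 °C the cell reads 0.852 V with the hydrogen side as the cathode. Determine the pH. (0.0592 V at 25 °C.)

pH = 5.23

E°_cell = 1.18 V and n = 2.
log Q = n(E° − E)/0.0592 = 2×(1.18 − 0.852)/0.0592 = 11.081.
With Q = [Mn²⁺]·P(H₂) / [H⁺]^2, solving for [H⁺] gives log[H⁺] = -5.232, so pH = 5.23.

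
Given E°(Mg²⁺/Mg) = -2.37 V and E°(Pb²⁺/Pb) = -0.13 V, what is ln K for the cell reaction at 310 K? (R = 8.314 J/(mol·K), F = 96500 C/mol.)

ln K = 167.7

E°_cell = -0.13 − (-2.37) = 2.24 V, with n = 2 electrons transferred.
At equilibrium E = 0, so the Nernst equation gives ln K = nFE°/RT = (2)(96500)(2.24)/((8.314)(310)) = 167.74.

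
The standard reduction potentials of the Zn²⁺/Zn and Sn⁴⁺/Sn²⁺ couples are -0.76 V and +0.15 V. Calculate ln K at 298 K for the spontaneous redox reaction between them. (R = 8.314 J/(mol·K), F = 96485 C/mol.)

E°_cell = +0.15 − (-0.76) = 0.91 V, with n = 2 electrons transferred.
At equilibrium E = 0, so the Nernst equation gives ln K = nFE°/RT = (2)(96485)(0.91)/((8.314)(298)) = 70.88.

ln K = 70.9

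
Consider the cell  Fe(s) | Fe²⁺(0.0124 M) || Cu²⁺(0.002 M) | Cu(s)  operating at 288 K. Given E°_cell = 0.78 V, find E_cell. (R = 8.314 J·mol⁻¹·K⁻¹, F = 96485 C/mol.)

Balancing electrons gives n = 2; the reaction quotient is Q = [Fe²⁺]/[Cu²⁺] = 6.20.
E = E° − (RT/nF) ln Q = 0.78 − (8.314×288)/(2×96485) × (1.825) = 0.780 − 0.023 = 0.757 V.

0.757 V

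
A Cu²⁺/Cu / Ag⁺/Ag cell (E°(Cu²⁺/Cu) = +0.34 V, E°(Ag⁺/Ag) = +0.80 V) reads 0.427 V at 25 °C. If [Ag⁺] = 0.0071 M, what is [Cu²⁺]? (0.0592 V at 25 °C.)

6.6 × 10^-4 M

From the Nernst equation, log Q = n(E° − E)/0.0592 = 2(0.46 − 0.427)/0.0592 = 1.115, so Q = 13.0.
With Q = [Cu²⁺]/[Ag⁺]^2 and the known concentrations, [Cu²⁺] in the numerator gives [Cu²⁺] = 6.6 × 10^-4 M.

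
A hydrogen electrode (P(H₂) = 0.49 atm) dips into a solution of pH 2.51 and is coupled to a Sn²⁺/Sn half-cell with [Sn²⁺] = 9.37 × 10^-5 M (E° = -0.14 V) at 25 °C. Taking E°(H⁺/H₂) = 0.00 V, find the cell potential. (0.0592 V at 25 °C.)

The hydrogen couple is the cathode, so E°_cell = 0.14 V; n = 2.
[H⁺] = 10^(−2.51) = 0.0031 M, and Q = [Sn²⁺]·P(H₂) / [H⁺]^2 = 4.81.
E = E° − (0.0592/2) log Q = 0.14 − (0.0592/2)(0.682) = 0.120 V.

0.12 V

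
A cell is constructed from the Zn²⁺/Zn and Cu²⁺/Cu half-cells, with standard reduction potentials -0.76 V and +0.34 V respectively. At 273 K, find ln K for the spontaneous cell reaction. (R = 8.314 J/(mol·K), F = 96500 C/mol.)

E°_cell = +0.34 − (-0.76) = 1.10 V, with n = 2 electrons transferred.
At equilibrium E = 0, so the Nernst equation gives ln K = nFE°/RT = (2)(96500)(1.10)/((8.314)(273)) = 93.54.

ln K = 93.5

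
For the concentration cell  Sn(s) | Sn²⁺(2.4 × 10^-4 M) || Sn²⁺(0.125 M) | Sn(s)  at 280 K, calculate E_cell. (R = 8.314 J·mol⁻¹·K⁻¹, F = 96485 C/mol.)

Both half-cells are Sn²⁺/Sn, so E°_cell = 0. The concentrated side is the cathode; the cell reaction moves Sn²⁺ from high to low concentration with n = 2.
Q = [Sn²⁺]_dilute/[Sn²⁺]_conc = 2.4 × 10^-4/0.125 = 0.00192.
E = 0 − (RT/nF) ln Q = −((8.314×280)/(2×96485))(-6.255) = 0.0755 V.

0.075 V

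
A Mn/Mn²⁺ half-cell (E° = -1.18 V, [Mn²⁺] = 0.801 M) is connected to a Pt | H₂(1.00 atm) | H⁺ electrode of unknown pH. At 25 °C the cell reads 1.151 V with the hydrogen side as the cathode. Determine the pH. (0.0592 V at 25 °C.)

pH = 0.54

E°_cell = 1.18 V and n = 2.
log Q = n(E° − E)/0.0592 = 2×(1.18 − 1.151)/0.0592 = 0.980.
With Q = [Mn²⁺]·P(H₂) / [H⁺]^2, solving for [H⁺] gives log[H⁺] = -0.538, so pH = 0.54.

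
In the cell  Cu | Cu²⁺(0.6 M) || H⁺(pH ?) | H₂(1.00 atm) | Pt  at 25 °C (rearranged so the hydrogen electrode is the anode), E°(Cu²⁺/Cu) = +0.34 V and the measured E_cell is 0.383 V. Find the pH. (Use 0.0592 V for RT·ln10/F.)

pH = 0.84

E°_cell = 0.34 V and n = 2.
log Q = n(E° − E)/0.0592 = 2×(0.34 − 0.383)/0.0592 = -1.453.
With Q = [H⁺]^2 / ([Cu²⁺]·P(H₂)), solving for [H⁺] gives log[H⁺] = -0.837, so pH = 0.84.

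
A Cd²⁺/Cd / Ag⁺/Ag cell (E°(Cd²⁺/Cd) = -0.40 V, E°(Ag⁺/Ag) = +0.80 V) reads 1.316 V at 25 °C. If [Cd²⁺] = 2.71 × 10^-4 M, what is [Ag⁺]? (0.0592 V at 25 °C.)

1.5 M

From the Nernst equation, log Q = n(E° − E)/0.0592 = 2(1.20 − 1.316)/0.0592 = -3.919, so Q = 1.21 × 10^-4.
With Q = [Cd²⁺]/[Ag⁺]^2 and the known concentrations, [Ag⁺]^2 in the denominator gives [Ag⁺] = 1.5 M.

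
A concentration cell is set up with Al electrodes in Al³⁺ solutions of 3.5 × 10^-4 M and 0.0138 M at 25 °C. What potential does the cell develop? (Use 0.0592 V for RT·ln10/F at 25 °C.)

0.031 V

Both half-cells are Al³⁺/Al, so E°_cell = 0. The concentrated side is the cathode; the cell reaction moves Al³⁺ from high to low concentration with n = 3.
Q = [Al³⁺]_dilute/[Al³⁺]_conc = 3.5 × 10^-4/0.0138 = 0.0254.
E = 0 − (0.0592/3) log Q = −(0.0592/3)(-1.596) = 0.0315 V.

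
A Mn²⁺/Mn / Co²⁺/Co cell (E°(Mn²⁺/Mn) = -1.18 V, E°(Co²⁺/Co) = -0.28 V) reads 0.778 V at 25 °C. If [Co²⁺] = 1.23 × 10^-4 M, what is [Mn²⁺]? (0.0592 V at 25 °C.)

1.6 M

From the Nernst equation, log Q = n(E° − E)/0.0592 = 2(0.90 − 0.778)/0.0592 = 4.122, so Q = 1.32 × 10^4.
With Q = [Mn²⁺]/[Co²⁺] and the known concentrations, [Mn²⁺] in the numerator gives [Mn²⁺] = 1.6 M.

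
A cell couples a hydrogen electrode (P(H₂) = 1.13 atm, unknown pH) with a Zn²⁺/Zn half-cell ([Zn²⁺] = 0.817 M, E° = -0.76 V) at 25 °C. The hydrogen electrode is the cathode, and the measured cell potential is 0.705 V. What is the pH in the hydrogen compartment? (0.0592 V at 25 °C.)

pH = 0.95

E°_cell = 0.76 V and n = 2.
log Q = n(E° − E)/0.0592 = 2×(0.76 − 0.705)/0.0592 = 1.858.
With Q = [Zn²⁺]·P(H₂) / [H⁺]^2, solving for [H⁺] gives log[H⁺] = -0.946, so pH = 0.95.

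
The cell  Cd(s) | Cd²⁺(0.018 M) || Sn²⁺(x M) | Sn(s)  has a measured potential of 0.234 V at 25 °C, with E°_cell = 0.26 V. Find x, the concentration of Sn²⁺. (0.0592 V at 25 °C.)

From the Nernst equation, log Q = n(E° − E)/0.0592 = 2(0.26 − 0.234)/0.0592 = 0.878, so Q = 7.56.
With Q = [Cd²⁺]/[Sn²⁺] and the known concentrations, [Sn²⁺] in the denominator gives [Sn²⁺] = 0.0024 M.

0.0024 M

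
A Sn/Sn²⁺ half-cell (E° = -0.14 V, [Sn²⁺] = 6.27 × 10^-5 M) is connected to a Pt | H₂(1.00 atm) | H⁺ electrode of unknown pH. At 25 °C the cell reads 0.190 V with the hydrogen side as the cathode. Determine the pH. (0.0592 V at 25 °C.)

E°_cell = 0.14 V and n = 2.
log Q = n(E° − E)/0.0592 = 2×(0.14 − 0.190)/0.0592 = -1.689.
With Q = [Sn²⁺]·P(H₂) / [H⁺]^2, solving for [H⁺] gives log[H⁺] = -1.257, so pH = 1.26.

pH = 1.26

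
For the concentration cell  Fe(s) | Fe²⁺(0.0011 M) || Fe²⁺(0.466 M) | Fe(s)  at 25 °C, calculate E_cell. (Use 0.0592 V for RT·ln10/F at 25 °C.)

Both half-cells are Fe²⁺/Fe, so E°_cell = 0. The concentrated side is the cathode; the cell reaction moves Fe²⁺ from high to low concentration with n = 2.
Q = [Fe²⁺]_dilute/[Fe²⁺]_conc = 0.0011/0.466 = 0.00236.
E = 0 − (0.0592/2) log Q = −(0.0592/2)(-2.627) = 0.0778 V.

0.078 V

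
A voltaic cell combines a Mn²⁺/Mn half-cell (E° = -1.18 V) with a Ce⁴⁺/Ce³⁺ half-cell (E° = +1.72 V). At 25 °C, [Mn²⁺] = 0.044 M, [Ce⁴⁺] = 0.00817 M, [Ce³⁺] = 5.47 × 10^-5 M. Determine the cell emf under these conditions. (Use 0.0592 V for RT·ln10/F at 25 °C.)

3.07 V

The Ce⁴⁺/Ce³⁺ couple has the higher reduction potential and acts as the cathode, so E°_cell = +1.72 − (-1.18) = 2.90 V.
Balancing electrons gives n = 2; the reaction quotient is Q = [Mn²⁺]·[Ce³⁺]^2/[Ce⁴⁺]^2 = 1.97 × 10^-6.
At 25 °C, E = E° − (0.0592/n) log Q = 2.90 − (0.0592/2)(-5.705) = 2.900 + 0.169 = 3.069 V.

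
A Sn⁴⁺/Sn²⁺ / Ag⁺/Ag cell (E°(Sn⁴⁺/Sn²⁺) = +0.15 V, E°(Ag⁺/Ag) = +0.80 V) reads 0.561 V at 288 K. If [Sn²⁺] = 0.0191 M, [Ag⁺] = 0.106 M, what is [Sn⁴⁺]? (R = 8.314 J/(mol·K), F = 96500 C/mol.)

From the Nernst equation, ln Q = nF(E° − E)/RT = 2×96500×(0.65 − 0.561)/(8.314×288) = 7.174, so Q = 1300.
With Q = [Sn⁴⁺]/([Sn²⁺]·[Ag⁺]^2) and the known concentrations, [Sn⁴⁺] in the numerator gives [Sn⁴⁺] = 0.28 M.

0.28 M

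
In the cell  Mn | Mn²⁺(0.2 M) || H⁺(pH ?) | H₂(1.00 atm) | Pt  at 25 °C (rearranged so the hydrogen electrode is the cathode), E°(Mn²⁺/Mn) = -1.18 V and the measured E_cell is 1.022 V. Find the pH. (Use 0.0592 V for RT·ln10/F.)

E°_cell = 1.18 V and n = 2.
log Q = n(E° − E)/0.0592 = 2×(1.18 − 1.022)/0.0592 = 5.338.
With Q = [Mn²⁺]·P(H₂) / [H⁺]^2, solving for [H⁺] gives log[H⁺] = -3.018, so pH = 3.02.

pH = 3.02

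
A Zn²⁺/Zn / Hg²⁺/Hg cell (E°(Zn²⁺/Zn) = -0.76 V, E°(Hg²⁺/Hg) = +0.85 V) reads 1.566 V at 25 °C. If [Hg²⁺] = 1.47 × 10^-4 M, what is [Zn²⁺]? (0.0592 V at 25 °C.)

From the Nernst equation, log Q = n(E° − E)/0.0592 = 2(1.61 − 1.566)/0.0592 = 1.486, so Q = 30.7.
With Q = [Zn²⁺]/[Hg²⁺] and the known concentrations, [Zn²⁺] in the numerator gives [Zn²⁺] = 0.0045 M.

0.0045 M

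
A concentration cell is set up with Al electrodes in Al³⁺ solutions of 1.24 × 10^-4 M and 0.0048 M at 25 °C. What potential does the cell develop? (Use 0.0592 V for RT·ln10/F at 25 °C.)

Both half-cells are Al³⁺/Al, so E°_cell = 0. The concentrated side is the cathode; the cell reaction moves Al³⁺ from high to low concentration with n = 3.
Q = [Al³⁺]_dilute/[Al³⁺]_conc = 1.24 × 10^-4/0.0048 = 0.0258.
E = 0 − (0.0592/3) log Q = −(0.0592/3)(-1.588) = 0.0313 V.

0.031 V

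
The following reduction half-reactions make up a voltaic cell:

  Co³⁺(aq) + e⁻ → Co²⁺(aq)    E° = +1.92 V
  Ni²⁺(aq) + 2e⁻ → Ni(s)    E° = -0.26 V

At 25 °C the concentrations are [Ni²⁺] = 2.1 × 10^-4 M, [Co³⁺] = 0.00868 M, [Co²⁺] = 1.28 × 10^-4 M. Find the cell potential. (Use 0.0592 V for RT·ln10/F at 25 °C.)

2.40 V

The Co³⁺/Co²⁺ couple has the higher reduction potential and acts as the cathode, so E°_cell = +1.92 − (-0.26) = 2.18 V.
Balancing electrons gives n = 2; the reaction quotient is Q = [Ni²⁺]·[Co²⁺]^2/[Co³⁺]^2 = 4.57 × 10^-8.
At 25 °C, E = E° − (0.0592/n) log Q = 2.18 − (0.0592/2)(-7.340) = 2.180 + 0.217 = 2.397 V.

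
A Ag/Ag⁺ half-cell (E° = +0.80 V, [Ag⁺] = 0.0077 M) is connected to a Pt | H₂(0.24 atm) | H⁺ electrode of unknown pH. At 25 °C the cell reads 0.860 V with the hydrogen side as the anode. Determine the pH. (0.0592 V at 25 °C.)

pH = 3.44

E°_cell = 0.80 V and n = 2.
log Q = n(E° − E)/0.0592 = 2×(0.80 − 0.860)/0.0592 = -2.027.
With Q = [H⁺]^2 / ([Ag⁺]^2·P(H₂)), solving for [H⁺] gives log[H⁺] = -3.437, so pH = 3.44.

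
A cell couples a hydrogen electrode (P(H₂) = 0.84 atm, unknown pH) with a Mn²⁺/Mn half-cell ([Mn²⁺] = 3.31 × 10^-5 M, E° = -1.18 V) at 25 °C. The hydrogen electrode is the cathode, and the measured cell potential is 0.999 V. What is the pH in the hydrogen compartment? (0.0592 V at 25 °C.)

E°_cell = 1.18 V and n = 2.
log Q = n(E° − E)/0.0592 = 2×(1.18 − 0.999)/0.0592 = 6.115.
With Q = [Mn²⁺]·P(H₂) / [H⁺]^2, solving for [H⁺] gives log[H⁺] = -5.335, so pH = 5.34.

pH = 5.34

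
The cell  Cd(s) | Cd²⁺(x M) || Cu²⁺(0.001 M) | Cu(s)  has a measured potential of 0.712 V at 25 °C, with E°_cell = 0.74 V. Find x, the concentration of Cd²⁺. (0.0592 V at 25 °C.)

From the Nernst equation, log Q = n(E° − E)/0.0592 = 2(0.74 − 0.712)/0.0592 = 0.946, so Q = 8.83.
With Q = [Cd²⁺]/[Cu²⁺] and the known concentrations, [Cd²⁺] in the numerator gives [Cd²⁺] = 0.0088 M.

0.0088 M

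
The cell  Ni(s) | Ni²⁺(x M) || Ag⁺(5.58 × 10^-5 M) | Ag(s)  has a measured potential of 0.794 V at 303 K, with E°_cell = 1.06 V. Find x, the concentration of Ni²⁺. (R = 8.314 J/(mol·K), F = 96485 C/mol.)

2.2 M

From the Nernst equation, ln Q = nF(E° − E)/RT = 2×96485×(1.06 − 0.794)/(8.314×303) = 20.376, so Q = 7.07 × 10^8.
With Q = [Ni²⁺]/[Ag⁺]^2 and the known concentrations, [Ni²⁺] in the numerator gives [Ni²⁺] = 2.2 M.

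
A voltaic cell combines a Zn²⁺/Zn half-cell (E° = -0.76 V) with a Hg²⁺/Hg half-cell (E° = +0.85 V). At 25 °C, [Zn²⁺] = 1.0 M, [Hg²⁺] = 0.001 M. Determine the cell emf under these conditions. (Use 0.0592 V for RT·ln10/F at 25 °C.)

The Hg²⁺/Hg couple has the higher reduction potential and acts as the cathode, so E°_cell = +0.85 − (-0.76) = 1.61 V.
Balancing electrons gives n = 2; the reaction quotient is Q = [Zn²⁺]/[Hg²⁺] = 1000.
At 25 °C, E = E° − (0.0592/n) log Q = 1.61 − (0.0592/2)(3.000) = 1.610 − 0.089 = 1.521 V.

1.52 V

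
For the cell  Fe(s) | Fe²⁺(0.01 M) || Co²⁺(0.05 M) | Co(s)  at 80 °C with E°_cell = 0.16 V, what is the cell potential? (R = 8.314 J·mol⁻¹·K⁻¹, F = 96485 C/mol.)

Balancing electrons gives n = 2; the reaction quotient is Q = [Fe²⁺]/[Co²⁺] = 0.200.
E = E° − (RT/nF) ln Q = 0.16 − (8.314×353)/(2×96485) × (-1.609) = 0.160 + 0.024 = 0.184 V.

0.184 V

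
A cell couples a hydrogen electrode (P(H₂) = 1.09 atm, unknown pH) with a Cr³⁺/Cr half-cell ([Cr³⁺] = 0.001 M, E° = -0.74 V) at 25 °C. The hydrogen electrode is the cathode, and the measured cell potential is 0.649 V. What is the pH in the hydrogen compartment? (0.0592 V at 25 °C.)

E°_cell = 0.74 V and n = 6.
log Q = n(E° − E)/0.0592 = 6×(0.74 − 0.649)/0.0592 = 9.223.
With Q = [Cr³⁺]^2·P(H₂)^3 / [H⁺]^6, solving for [H⁺] gives log[H⁺] = -2.518, so pH = 2.52.

pH = 2.52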